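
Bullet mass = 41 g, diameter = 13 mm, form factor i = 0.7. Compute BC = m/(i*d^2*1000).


BC = m/(i*d^2*1000) = 41/(0.7 * 13^2 * 1000) = 0.0003466

0.0003466


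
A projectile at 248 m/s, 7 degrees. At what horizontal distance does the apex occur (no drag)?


R = v0^2*sin(2*theta)/g = 248^2*sin(2*7°)/9.81 = 1516.73 m
apex_dist = R/2 = 1516.73/2 = 758.4 m

758.4 m


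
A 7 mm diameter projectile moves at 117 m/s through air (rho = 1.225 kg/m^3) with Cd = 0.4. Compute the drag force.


A = pi*(d/2)^2 = pi*(7/2000)^2 = 3.84845e-05 m^2
Fd = 0.5*Cd*rho*A*v^2 = 0.5*0.4*1.225*3.84845e-05*117^2 = 0.1291 N

0.1291 N


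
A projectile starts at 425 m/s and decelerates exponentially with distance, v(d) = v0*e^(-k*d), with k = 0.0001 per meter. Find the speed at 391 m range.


v = v0*exp(-k*d) = 425*exp(-0.0001*391) = 408.7 m/s

408.7 m/s


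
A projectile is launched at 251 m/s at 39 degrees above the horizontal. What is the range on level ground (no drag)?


R = v0^2 * sin(2*theta) / g = 251^2 * sin(2*39°) / 9.81 = 6282 m

6282 m


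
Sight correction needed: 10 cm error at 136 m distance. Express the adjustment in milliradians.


1 mrad subtends 1 cm per 10 m of range, so adj = error_cm / (dist_m / 10) = 10 / (136/10) = 0.7353 mrad

0.7353 mrad


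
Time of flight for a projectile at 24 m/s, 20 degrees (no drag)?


T = 2*v0*sin(theta)/g = 2*24*sin(20°)/9.81 = 1.673 s

1.673 s


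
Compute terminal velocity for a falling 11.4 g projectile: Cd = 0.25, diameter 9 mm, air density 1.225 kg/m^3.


A = pi*(d/2)^2 = pi*(9/2000)^2 = 6.36173e-05 m^2
vt = sqrt(2mg/(Cd*rho*A)) = sqrt(2*0.0114*9.81/(0.25 * 1.225 * 6.36173e-05)) = 107.1 m/s

107.1 m/s


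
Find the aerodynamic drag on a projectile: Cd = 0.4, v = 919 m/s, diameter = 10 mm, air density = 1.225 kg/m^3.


A = pi*(d/2)^2 = pi*(10/2000)^2 = 7.85398e-05 m^2
Fd = 0.5*Cd*rho*A*v^2 = 0.5*0.4*1.225*7.85398e-05*919^2 = 16.25 N

16.25 N


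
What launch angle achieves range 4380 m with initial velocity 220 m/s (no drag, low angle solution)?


sin(2*theta) = R*g/v0^2 = 4380*9.81/220^2 = 0.887764, theta = arcsin(0.887764)/2 = 31.3°

31.3 degrees


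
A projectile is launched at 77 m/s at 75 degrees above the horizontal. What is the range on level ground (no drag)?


R = v0^2 * sin(2*theta) / g = 77^2 * sin(2*75°) / 9.81 = 302.2 m

302.2 m


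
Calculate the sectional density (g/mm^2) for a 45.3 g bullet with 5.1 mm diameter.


SD = m/d^2 = 45.3/5.1^2 = 1.742 g/mm^2

1.742 g/mm^2


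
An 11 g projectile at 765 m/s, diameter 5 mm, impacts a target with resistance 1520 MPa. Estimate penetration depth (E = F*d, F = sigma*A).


A = pi*(d/2)^2 = pi*(5/2)^2 = 19.635 mm^2
E = 0.5*m*v^2 = 0.5*0.011*765^2 = 3218.74 J
depth = E/(sigma*A) = 3218.74 J / (1520 MPa * 19.635 mm^2) = 3218.74/(1520 * 19.635) m = 0.107848 m ≈ 107.8 mm

107.8 mm


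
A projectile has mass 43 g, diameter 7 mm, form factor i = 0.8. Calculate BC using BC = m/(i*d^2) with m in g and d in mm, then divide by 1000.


BC = m/(i*d^2*1000) = 43/(0.8 * 7^2 * 1000) = 0.001097

0.001097


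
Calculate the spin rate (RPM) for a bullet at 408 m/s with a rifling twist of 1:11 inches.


twist_m = 11*0.0254 = 0.2794 m
spin = v/twist = 408/0.2794 = 1460.272 rev/s
RPM = spin*60 = 1460.272*60 ≈ 87616 RPM

87616 RPM


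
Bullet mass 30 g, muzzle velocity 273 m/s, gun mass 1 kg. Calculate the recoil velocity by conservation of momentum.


v_recoil = m_p * v_p / m_gun = 0.03 * 273 / 1 = 8.19 m/s

8.19 m/s


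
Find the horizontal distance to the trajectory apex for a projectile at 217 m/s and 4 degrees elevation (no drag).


R = v0^2*sin(2*theta)/g = 217^2*sin(2*4°)/9.81 = 668.045 m
apex_dist = R/2 = 668.045/2 = 334 m

334 m


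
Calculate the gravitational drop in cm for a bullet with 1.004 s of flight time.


drop = 0.5*g*t^2 = 0.5*9.81*1.004^2 = 4.94432 m ≈ 494.4 cm

494.4 cm


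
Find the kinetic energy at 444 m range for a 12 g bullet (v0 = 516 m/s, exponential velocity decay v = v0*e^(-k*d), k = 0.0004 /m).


v = v0*exp(-k*d) = 516*exp(-0.0004*444) = 432.035 m/s
E = 0.5*m*v^2 = 0.5*0.012*432.035^2 = 1120 J

1120 J


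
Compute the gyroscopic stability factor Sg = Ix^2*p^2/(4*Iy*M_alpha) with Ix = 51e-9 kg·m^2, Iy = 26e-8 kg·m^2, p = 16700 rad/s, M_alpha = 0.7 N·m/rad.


Sg = Ix^2 * p^2 / (4 * Iy * M_alpha) = (51e-9)^2 * 16700^2 / (4 * 26e-8 * 0.7) = 0.9964

0.9964


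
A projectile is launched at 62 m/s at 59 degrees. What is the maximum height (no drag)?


H = (v0*sin(theta))^2 / (2g) = (62*sin(59°))^2 / (2*9.81) = 144 m

144 m


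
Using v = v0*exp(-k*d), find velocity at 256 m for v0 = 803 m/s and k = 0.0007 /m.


v = v0*exp(-k*d) = 803*exp(-0.0007*256) = 671.3 m/s

671.3 m/s


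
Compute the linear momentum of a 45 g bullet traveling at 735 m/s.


p = m*v = 0.045*735 = 33.07 kg·m/s

33.07 kg·m/s


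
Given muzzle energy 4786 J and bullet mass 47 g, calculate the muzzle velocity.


v = sqrt(2*E/m) = sqrt(2*4786/0.047) = 451.3 m/s

451.3 m/s


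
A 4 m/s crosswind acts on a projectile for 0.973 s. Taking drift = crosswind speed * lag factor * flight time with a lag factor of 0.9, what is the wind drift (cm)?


drift = v_wind * lag * t = 4 * 0.9 * 0.973 = 3.5028 m ≈ 350.3 cm

350.3 cm


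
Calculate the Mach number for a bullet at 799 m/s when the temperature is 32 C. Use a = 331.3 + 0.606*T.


a = 331.3 + 0.606*(32) = 350.692 m/s
M = v/a = 799/350.692 = 2.278

2.278


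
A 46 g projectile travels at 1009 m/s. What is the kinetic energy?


E = 0.5*m*v^2 = 0.5*0.046*1009^2 = 23416 J

23416 J


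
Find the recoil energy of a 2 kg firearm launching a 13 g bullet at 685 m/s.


v_r = m_p*v_p/m_gun = 0.013*685/2 = 4.4525 m/s, E_r = 0.5*m_gun*v_r^2 = 0.5*2*4.4525^2 = 19.82 J

19.82 J


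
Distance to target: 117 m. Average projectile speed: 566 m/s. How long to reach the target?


t = d/v = 117/566 = 0.2067 s

0.2067 s


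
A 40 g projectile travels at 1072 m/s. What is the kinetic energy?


E = 0.5*m*v^2 = 0.5*0.04*1072^2 = 22984 J

22984 J


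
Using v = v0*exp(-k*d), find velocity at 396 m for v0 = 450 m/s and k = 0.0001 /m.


v = v0*exp(-k*d) = 450*exp(-0.0001*396) = 432.5 m/s

432.5 m/s


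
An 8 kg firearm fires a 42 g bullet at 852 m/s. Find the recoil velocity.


v_recoil = m_p * v_p / m_gun = 0.042 * 852 / 8 = 4.473 m/s

4.473 m/s


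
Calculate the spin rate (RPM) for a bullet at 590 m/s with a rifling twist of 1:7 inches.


twist_m = 7*0.0254 = 0.1778 m
spin = v/twist = 590/0.1778 = 3318.335 rev/s
RPM = spin*60 = 3318.335*60 ≈ 199100 RPM

199100 RPM


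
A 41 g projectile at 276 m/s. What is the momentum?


p = m*v = 0.041*276 = 11.32 kg·m/s

11.32 kg·m/s


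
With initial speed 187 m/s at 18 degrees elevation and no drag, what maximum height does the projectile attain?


H = (v0*sin(theta))^2 / (2g) = (187*sin(18°))^2 / (2*9.81) = 170.2 m

170.2 m


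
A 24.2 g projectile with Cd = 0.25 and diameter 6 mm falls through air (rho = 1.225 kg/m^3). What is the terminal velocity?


A = pi*(d/2)^2 = pi*(6/2000)^2 = 2.82743e-05 m^2
vt = sqrt(2mg/(Cd*rho*A)) = sqrt(2*0.0242*9.81/(0.25 * 1.225 * 2.82743e-05)) = 234.2 m/s

234.2 m/s


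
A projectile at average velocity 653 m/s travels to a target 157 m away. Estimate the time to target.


t = d/v = 157/653 = 0.2404 s

0.2404 s


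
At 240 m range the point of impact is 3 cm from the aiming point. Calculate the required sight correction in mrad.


1 mrad subtends 1 cm per 10 m of range, so adj = error_cm / (dist_m / 10) = 3 / (240/10) = 0.125 mrad

0.125 mrad


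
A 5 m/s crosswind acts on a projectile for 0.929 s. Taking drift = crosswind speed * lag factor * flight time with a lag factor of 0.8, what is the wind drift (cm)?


drift = v_wind * lag * t = 5 * 0.8 * 0.929 = 3.716 m ≈ 371.6 cm

371.6 cm


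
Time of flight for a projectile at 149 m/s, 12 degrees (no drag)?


T = 2*v0*sin(theta)/g = 2*149*sin(12°)/9.81 = 6.316 s

6.316 s


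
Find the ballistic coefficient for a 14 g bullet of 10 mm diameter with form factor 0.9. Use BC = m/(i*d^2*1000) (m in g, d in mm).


BC = m/(i*d^2*1000) = 14/(0.9 * 10^2 * 1000) = 0.0001556

0.0001556


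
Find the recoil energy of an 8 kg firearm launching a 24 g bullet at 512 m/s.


v_r = m_p*v_p/m_gun = 0.024*512/8 = 1.536 m/s, E_r = 0.5*m_gun*v_r^2 = 0.5*8*1.536^2 = 9.437 J

9.437 J


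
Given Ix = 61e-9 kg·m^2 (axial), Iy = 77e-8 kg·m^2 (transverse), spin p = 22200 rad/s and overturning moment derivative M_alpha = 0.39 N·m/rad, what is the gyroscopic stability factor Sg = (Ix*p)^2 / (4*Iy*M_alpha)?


Sg = Ix^2 * p^2 / (4 * Iy * M_alpha) = (61e-9)^2 * 22200^2 / (4 * 77e-8 * 0.39) = 1.527

1.527


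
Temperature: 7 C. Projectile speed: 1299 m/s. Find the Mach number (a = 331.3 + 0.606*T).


a = 331.3 + 0.606*(7) = 335.542 m/s
M = v/a = 1299/335.542 = 3.871

3.871


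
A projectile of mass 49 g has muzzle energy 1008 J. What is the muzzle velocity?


v = sqrt(2*E/m) = sqrt(2*1008/0.049) = 202.8 m/s

202.8 m/s


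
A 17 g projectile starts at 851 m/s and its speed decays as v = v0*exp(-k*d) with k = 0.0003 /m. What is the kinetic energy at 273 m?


v = v0*exp(-k*d) = 851*exp(-0.0003*273) = 784.081 m/s
E = 0.5*m*v^2 = 0.5*0.017*784.081^2 = 5226 J

5226 J


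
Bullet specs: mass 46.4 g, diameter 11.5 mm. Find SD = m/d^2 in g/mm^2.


SD = m/d^2 = 46.4/11.5^2 = 0.3509 g/mm^2

0.3509 g/mm^2


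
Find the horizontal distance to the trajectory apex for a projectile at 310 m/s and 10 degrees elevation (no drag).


R = v0^2*sin(2*theta)/g = 310^2*sin(2*10°)/9.81 = 3350.47 m
apex_dist = R/2 = 3350.47/2 = 1675 m

1675 m


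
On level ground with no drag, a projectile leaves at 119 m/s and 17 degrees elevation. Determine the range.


R = v0^2 * sin(2*theta) / g = 119^2 * sin(2*17°) / 9.81 = 807.2 m

807.2 m


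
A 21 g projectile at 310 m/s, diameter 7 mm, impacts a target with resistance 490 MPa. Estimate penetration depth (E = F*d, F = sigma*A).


A = pi*(d/2)^2 = pi*(7/2)^2 = 38.4845 mm^2
E = 0.5*m*v^2 = 0.5*0.021*310^2 = 1009.05 J
depth = E/(sigma*A) = 1009.05 J / (490 MPa * 38.4845 mm^2) = 1009.05/(490 * 38.4845) m = 0.0535095 m ≈ 53.51 mm

53.51 mm


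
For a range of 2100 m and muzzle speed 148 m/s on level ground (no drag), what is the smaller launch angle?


sin(2*theta) = R*g/v0^2 = 2100*9.81/148^2 = 0.940513, theta = arcsin(0.940513)/2 = 35.07°

35.07 degrees


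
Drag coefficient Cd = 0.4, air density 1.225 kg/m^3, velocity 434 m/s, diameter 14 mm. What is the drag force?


A = pi*(d/2)^2 = pi*(14/2000)^2 = 1.53938e-04 m^2
Fd = 0.5*Cd*rho*A*v^2 = 0.5*0.4*1.225*1.53938e-04*434^2 = 7.104 N

7.104 N


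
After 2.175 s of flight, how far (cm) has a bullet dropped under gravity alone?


drop = 0.5*g*t^2 = 0.5*9.81*2.175^2 = 23.2037 m ≈ 2320 cm

2320 cm


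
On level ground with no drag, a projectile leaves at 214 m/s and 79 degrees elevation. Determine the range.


R = v0^2 * sin(2*theta) / g = 214^2 * sin(2*79°) / 9.81 = 1749 m

1749 m


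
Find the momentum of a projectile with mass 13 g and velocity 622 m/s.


p = m*v = 0.013*622 = 8.086 kg·m/s

8.086 kg·m/s


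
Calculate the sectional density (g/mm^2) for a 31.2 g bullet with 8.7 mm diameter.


SD = m/d^2 = 31.2/8.7^2 = 0.4122 g/mm^2

0.4122 g/mm^2


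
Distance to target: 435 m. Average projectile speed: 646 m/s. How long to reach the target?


t = d/v = 435/646 = 0.6734 s

0.6734 s


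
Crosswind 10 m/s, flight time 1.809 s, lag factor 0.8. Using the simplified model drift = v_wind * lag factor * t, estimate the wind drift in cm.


drift = v_wind * lag * t = 10 * 0.8 * 1.809 = 14.472 m ≈ 1447 cm

1447 cm


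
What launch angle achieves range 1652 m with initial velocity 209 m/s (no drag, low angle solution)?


sin(2*theta) = R*g/v0^2 = 1652*9.81/209^2 = 0.371011, theta = arcsin(0.371011)/2 = 10.89°

10.89 degrees


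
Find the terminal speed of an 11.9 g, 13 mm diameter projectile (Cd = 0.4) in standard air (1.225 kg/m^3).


A = pi*(d/2)^2 = pi*(13/2000)^2 = 1.32732e-04 m^2
vt = sqrt(2mg/(Cd*rho*A)) = sqrt(2*0.0119*9.81/(0.4 * 1.225 * 1.32732e-04)) = 59.92 m/s

59.92 m/s


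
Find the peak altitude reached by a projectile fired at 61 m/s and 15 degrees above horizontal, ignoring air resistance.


H = (v0*sin(theta))^2 / (2g) = (61*sin(15°))^2 / (2*9.81) = 12.7 m

12.7 m


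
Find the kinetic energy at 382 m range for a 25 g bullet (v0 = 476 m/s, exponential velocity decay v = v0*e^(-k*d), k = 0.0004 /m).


v = v0*exp(-k*d) = 476*exp(-0.0004*382) = 408.551 m/s
E = 0.5*m*v^2 = 0.5*0.025*408.551^2 = 2086 J

2086 J


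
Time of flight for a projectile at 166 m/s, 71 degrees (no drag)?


T = 2*v0*sin(theta)/g = 2*166*sin(71°)/9.81 = 32 s

32 s


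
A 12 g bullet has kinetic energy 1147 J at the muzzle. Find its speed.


v = sqrt(2*E/m) = sqrt(2*1147/0.012) = 437.2 m/s

437.2 m/s


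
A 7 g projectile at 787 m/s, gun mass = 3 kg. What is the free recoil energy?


v_r = m_p*v_p/m_gun = 0.007*787/3 = 1.83633 m/s, E_r = 0.5*m_gun*v_r^2 = 0.5*3*1.83633^2 = 5.058 J

5.058 J


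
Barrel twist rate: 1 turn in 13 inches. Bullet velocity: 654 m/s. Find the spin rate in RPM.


twist_m = 13*0.0254 = 0.3302 m
spin = v/twist = 654/0.3302 = 1980.618 rev/s
RPM = spin*60 = 1980.618*60 ≈ 118837 RPM

118837 RPM


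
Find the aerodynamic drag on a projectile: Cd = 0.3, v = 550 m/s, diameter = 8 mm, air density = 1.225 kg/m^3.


A = pi*(d/2)^2 = pi*(8/2000)^2 = 5.02655e-05 m^2
Fd = 0.5*Cd*rho*A*v^2 = 0.5*0.3*1.225*5.02655e-05*550^2 = 2.794 N

2.794 N


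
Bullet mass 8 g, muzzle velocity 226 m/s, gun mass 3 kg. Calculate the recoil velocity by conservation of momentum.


v_recoil = m_p * v_p / m_gun = 0.008 * 226 / 3 = 0.6027 m/s

0.6027 m/s


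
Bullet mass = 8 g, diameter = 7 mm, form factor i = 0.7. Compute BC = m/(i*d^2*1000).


BC = m/(i*d^2*1000) = 8/(0.7 * 7^2 * 1000) = 0.0002332

0.0002332


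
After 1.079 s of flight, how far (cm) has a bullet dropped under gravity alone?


drop = 0.5*g*t^2 = 0.5*9.81*1.079^2 = 5.7106 m ≈ 571.1 cm

571.1 cm


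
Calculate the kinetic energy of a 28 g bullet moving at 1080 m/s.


E = 0.5*m*v^2 = 0.5*0.028*1080^2 = 16330 J

16330 J


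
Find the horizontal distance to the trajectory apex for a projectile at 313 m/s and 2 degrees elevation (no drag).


R = v0^2*sin(2*theta)/g = 313^2*sin(2*2°)/9.81 = 696.633 m
apex_dist = R/2 = 696.633/2 = 348.3 m

348.3 m


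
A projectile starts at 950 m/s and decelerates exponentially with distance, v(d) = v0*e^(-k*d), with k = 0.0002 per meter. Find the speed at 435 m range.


v = v0*exp(-k*d) = 950*exp(-0.0002*435) = 870.8 m/s

870.8 m/s


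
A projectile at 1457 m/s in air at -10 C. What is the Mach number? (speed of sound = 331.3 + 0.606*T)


a = 331.3 + 0.606*(-10) = 325.24 m/s
M = v/a = 1457/325.24 = 4.48

4.48


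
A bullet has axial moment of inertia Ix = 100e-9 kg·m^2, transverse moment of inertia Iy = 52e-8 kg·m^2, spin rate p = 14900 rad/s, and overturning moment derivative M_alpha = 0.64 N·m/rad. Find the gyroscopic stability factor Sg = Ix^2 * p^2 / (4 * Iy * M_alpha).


Sg = Ix^2 * p^2 / (4 * Iy * M_alpha) = (100e-9)^2 * 14900^2 / (4 * 52e-8 * 0.64) = 1.668

1.668


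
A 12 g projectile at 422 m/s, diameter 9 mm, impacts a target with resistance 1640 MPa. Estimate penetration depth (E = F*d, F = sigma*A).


A = pi*(d/2)^2 = pi*(9/2)^2 = 63.6173 mm^2
E = 0.5*m*v^2 = 0.5*0.012*422^2 = 1068.5 J
depth = E/(sigma*A) = 1068.5 J / (1640 MPa * 63.6173 mm^2) = 1068.5/(1640 * 63.6173) m = 0.0102414 m ≈ 10.24 mm

10.24 mm


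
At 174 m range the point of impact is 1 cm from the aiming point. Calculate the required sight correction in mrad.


1 mrad subtends 1 cm per 10 m of range, so adj = error_cm / (dist_m / 10) = 1 / (174/10) = 0.05747 mrad

0.05747 mrad


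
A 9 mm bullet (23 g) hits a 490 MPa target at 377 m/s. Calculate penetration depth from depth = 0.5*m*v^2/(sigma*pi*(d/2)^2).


A = pi*(d/2)^2 = pi*(9/2)^2 = 63.6173 mm^2
E = 0.5*m*v^2 = 0.5*0.023*377^2 = 1634.48 J
depth = E/(sigma*A) = 1634.48 J / (490 MPa * 63.6173 mm^2) = 1634.48/(490 * 63.6173) m = 0.0524336 m ≈ 52.43 mm

52.43 mm


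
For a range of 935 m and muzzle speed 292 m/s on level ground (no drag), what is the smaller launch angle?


sin(2*theta) = R*g/v0^2 = 935*9.81/292^2 = 0.107576, theta = arcsin(0.107576)/2 = 3.088°

3.088 degrees


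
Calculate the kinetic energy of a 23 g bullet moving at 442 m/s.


E = 0.5*m*v^2 = 0.5*0.023*442^2 = 2247 J

2247 J


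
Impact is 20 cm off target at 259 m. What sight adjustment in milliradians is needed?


1 mrad subtends 1 cm per 10 m of range, so adj = error_cm / (dist_m / 10) = 20 / (259/10) = 0.7722 mrad

0.7722 mrad


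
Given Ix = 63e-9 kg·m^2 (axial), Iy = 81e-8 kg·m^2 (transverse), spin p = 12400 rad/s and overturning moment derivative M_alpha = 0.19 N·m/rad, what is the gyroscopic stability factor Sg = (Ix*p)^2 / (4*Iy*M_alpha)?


Sg = Ix^2 * p^2 / (4 * Iy * M_alpha) = (63e-9)^2 * 12400^2 / (4 * 81e-8 * 0.19) = 0.9913

0.9913


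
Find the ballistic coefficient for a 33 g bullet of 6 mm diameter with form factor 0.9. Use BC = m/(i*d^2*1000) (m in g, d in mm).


BC = m/(i*d^2*1000) = 33/(0.9 * 6^2 * 1000) = 0.001019

0.001019


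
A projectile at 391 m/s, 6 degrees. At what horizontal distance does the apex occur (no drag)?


R = v0^2*sin(2*theta)/g = 391^2*sin(2*6°)/9.81 = 3240.14 m
apex_dist = R/2 = 3240.14/2 = 1620 m

1620 m


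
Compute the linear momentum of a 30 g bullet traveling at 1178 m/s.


p = m*v = 0.03*1178 = 35.34 kg·m/s

35.34 kg·m/s


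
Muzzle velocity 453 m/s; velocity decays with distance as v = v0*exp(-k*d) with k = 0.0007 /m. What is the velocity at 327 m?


v = v0*exp(-k*d) = 453*exp(-0.0007*327) = 360.3 m/s

360.3 m/s


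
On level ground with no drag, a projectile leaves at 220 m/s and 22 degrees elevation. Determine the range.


R = v0^2 * sin(2*theta) / g = 220^2 * sin(2*22°) / 9.81 = 3427 m

3427 m


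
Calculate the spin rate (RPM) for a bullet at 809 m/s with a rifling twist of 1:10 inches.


twist_m = 10*0.0254 = 0.254 m
spin = v/twist = 809/0.254 = 3185.039 rev/s
RPM = spin*60 = 3185.039*60 ≈ 191102 RPM

191102 RPM


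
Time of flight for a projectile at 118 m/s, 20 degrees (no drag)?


T = 2*v0*sin(theta)/g = 2*118*sin(20°)/9.81 = 8.228 s

8.228 s


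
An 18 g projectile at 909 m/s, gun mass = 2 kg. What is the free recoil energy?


v_r = m_p*v_p/m_gun = 0.018*909/2 = 8.181 m/s, E_r = 0.5*m_gun*v_r^2 = 0.5*2*8.181^2 = 66.93 J

66.93 J


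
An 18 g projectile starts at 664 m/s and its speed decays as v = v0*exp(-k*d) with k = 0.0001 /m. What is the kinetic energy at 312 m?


v = v0*exp(-k*d) = 664*exp(-0.0001*312) = 643.603 m/s
E = 0.5*m*v^2 = 0.5*0.018*643.603^2 = 3728 J

3728 J


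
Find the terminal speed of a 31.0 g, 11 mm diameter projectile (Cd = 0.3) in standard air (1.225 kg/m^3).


A = pi*(d/2)^2 = pi*(11/2000)^2 = 9.50332e-05 m^2
vt = sqrt(2mg/(Cd*rho*A)) = sqrt(2*0.031*9.81/(0.3 * 1.225 * 9.50332e-05)) = 132 m/s

132 m/s


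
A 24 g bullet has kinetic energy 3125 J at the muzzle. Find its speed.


v = sqrt(2*E/m) = sqrt(2*3125/0.024) = 510.3 m/s

510.3 m/s


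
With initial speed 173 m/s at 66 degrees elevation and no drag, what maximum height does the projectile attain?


H = (v0*sin(theta))^2 / (2g) = (173*sin(66°))^2 / (2*9.81) = 1273 m

1273 m


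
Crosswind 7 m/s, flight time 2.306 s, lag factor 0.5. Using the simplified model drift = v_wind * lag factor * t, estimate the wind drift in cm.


drift = v_wind * lag * t = 7 * 0.5 * 2.306 = 8.071 m ≈ 807.1 cm

807.1 cm


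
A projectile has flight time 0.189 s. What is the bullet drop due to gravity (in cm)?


drop = 0.5*g*t^2 = 0.5*9.81*0.189^2 = 0.175212 m ≈ 17.52 cm

17.52 cm


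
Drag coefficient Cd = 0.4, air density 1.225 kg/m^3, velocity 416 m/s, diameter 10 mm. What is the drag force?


A = pi*(d/2)^2 = pi*(10/2000)^2 = 7.85398e-05 m^2
Fd = 0.5*Cd*rho*A*v^2 = 0.5*0.4*1.225*7.85398e-05*416^2 = 3.33 N

3.33 N


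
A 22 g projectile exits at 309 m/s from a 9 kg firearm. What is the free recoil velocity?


v_recoil = m_p * v_p / m_gun = 0.022 * 309 / 9 = 0.7553 m/s

0.7553 m/s


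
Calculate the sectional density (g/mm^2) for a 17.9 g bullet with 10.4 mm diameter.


SD = m/d^2 = 17.9/10.4^2 = 0.1655 g/mm^2

0.1655 g/mm^2


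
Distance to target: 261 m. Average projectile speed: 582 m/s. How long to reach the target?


t = d/v = 261/582 = 0.4485 s

0.4485 s


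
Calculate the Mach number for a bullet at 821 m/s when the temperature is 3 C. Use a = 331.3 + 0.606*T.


a = 331.3 + 0.606*(3) = 333.118 m/s
M = v/a = 821/333.118 = 2.465

2.465


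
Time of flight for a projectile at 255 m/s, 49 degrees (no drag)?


T = 2*v0*sin(theta)/g = 2*255*sin(49°)/9.81 = 39.24 s

39.24 s


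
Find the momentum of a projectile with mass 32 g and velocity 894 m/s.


p = m*v = 0.032*894 = 28.61 kg·m/s

28.61 kg·m/s


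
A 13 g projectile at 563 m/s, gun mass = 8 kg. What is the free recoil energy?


v_r = m_p*v_p/m_gun = 0.013*563/8 = 0.914875 m/s, E_r = 0.5*m_gun*v_r^2 = 0.5*8*0.914875^2 = 3.348 J

3.348 J


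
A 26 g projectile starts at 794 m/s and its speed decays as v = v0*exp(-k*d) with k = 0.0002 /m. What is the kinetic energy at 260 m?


v = v0*exp(-k*d) = 794*exp(-0.0002*260) = 753.767 m/s
E = 0.5*m*v^2 = 0.5*0.026*753.767^2 = 7386 J

7386 J


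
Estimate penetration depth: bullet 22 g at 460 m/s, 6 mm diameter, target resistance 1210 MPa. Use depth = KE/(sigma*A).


A = pi*(d/2)^2 = pi*(6/2)^2 = 28.2743 mm^2
E = 0.5*m*v^2 = 0.5*0.022*460^2 = 2327.6 J
depth = E/(sigma*A) = 2327.6 J / (1210 MPa * 28.2743 mm^2) = 2327.6/(1210 * 28.2743) m = 0.0680347 m ≈ 68.03 mm

68.03 mm


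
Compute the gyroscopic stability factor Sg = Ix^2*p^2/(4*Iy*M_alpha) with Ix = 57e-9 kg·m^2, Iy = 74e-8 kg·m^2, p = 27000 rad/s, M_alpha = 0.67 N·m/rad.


Sg = Ix^2 * p^2 / (4 * Iy * M_alpha) = (57e-9)^2 * 27000^2 / (4 * 74e-8 * 0.67) = 1.194

1.194


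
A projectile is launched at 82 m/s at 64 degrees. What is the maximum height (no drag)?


H = (v0*sin(theta))^2 / (2g) = (82*sin(64°))^2 / (2*9.81) = 276.9 m

276.9 m


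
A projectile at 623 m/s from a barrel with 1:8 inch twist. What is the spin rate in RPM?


twist_m = 8*0.0254 = 0.2032 m
spin = v/twist = 623/0.2032 = 3065.945 rev/s
RPM = spin*60 = 3065.945*60 ≈ 183957 RPM

183957 RPM


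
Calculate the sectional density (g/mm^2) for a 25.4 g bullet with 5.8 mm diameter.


SD = m/d^2 = 25.4/5.8^2 = 0.7551 g/mm^2

0.7551 g/mm^2


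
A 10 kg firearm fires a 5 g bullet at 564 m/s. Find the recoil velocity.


v_recoil = m_p * v_p / m_gun = 0.005 * 564 / 10 = 0.282 m/s

0.282 m/s


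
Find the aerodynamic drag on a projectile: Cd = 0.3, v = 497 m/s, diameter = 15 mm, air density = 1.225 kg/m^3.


A = pi*(d/2)^2 = pi*(15/2000)^2 = 1.76715e-04 m^2
Fd = 0.5*Cd*rho*A*v^2 = 0.5*0.3*1.225*1.76715e-04*497^2 = 8.021 N

8.021 N


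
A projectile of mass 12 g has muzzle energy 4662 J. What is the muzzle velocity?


v = sqrt(2*E/m) = sqrt(2*4662/0.012) = 881.5 m/s

881.5 m/s


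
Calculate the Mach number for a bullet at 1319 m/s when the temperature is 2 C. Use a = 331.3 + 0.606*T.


a = 331.3 + 0.606*(2) = 332.512 m/s
M = v/a = 1319/332.512 = 3.967

3.967


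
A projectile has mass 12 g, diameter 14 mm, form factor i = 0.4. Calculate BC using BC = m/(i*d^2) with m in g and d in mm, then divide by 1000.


BC = m/(i*d^2*1000) = 12/(0.4 * 14^2 * 1000) = 0.0001531

0.0001531


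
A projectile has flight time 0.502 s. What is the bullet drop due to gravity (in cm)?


drop = 0.5*g*t^2 = 0.5*9.81*0.502^2 = 1.23608 m ≈ 123.6 cm

123.6 cm


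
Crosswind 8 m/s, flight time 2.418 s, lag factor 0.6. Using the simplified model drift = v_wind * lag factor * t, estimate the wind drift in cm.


drift = v_wind * lag * t = 8 * 0.6 * 2.418 = 11.6064 m ≈ 1161 cm

1161 cm


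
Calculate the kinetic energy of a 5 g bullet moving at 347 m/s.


E = 0.5*m*v^2 = 0.5*0.005*347^2 = 301 J

301 J


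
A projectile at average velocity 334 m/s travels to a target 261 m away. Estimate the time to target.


t = d/v = 261/334 = 0.7814 s

0.7814 s


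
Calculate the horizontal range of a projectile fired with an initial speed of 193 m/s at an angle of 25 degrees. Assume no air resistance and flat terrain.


R = v0^2 * sin(2*theta) / g = 193^2 * sin(2*25°) / 9.81 = 2909 m

2909 m


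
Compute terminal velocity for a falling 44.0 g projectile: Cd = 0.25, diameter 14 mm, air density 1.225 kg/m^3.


A = pi*(d/2)^2 = pi*(14/2000)^2 = 1.53938e-04 m^2
vt = sqrt(2mg/(Cd*rho*A)) = sqrt(2*0.044*9.81/(0.25 * 1.225 * 1.53938e-04)) = 135.3 m/s

135.3 m/s


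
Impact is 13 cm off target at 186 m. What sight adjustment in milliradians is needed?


1 mrad subtends 1 cm per 10 m of range, so adj = error_cm / (dist_m / 10) = 13 / (186/10) = 0.6989 mrad

0.6989 mrad


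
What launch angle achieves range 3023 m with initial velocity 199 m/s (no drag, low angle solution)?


sin(2*theta) = R*g/v0^2 = 3023*9.81/199^2 = 0.748861, theta = arcsin(0.748861)/2 = 24.25°

24.25 degrees


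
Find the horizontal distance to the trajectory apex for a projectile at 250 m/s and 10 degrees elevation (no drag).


R = v0^2*sin(2*theta)/g = 250^2*sin(2*10°)/9.81 = 2179.03 m
apex_dist = R/2 = 2179.03/2 = 1090 m

1090 m


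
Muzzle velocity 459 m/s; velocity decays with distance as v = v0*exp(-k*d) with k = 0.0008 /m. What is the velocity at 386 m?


v = v0*exp(-k*d) = 459*exp(-0.0008*386) = 337.1 m/s

337.1 m/s


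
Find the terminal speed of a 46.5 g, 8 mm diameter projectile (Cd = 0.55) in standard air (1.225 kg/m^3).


A = pi*(d/2)^2 = pi*(8/2000)^2 = 5.02655e-05 m^2
vt = sqrt(2mg/(Cd*rho*A)) = sqrt(2*0.0465*9.81/(0.55 * 1.225 * 5.02655e-05)) = 164.1 m/s

164.1 m/s


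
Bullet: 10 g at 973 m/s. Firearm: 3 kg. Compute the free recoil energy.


v_r = m_p*v_p/m_gun = 0.01*973/3 = 3.24333 m/s, E_r = 0.5*m_gun*v_r^2 = 0.5*3*3.24333^2 = 15.78 J

15.78 J


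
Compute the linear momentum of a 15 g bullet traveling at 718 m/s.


p = m*v = 0.015*718 = 10.77 kg·m/s

10.77 kg·m/s


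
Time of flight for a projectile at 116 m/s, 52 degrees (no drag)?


T = 2*v0*sin(theta)/g = 2*116*sin(52°)/9.81 = 18.64 s

18.64 s


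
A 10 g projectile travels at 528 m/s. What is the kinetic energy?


E = 0.5*m*v^2 = 0.5*0.01*528^2 = 1394 J

1394 J


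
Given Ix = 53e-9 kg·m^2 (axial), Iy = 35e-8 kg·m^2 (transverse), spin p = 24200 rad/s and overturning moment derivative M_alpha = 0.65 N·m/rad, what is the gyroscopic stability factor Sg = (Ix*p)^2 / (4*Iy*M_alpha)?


Sg = Ix^2 * p^2 / (4 * Iy * M_alpha) = (53e-9)^2 * 24200^2 / (4 * 35e-8 * 0.65) = 1.808

1.808


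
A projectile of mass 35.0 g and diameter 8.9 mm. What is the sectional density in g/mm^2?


SD = m/d^2 = 35.0/8.9^2 = 0.4419 g/mm^2

0.4419 g/mm^2


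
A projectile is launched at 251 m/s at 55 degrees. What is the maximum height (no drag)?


H = (v0*sin(theta))^2 / (2g) = (251*sin(55°))^2 / (2*9.81) = 2155 m

2155 m


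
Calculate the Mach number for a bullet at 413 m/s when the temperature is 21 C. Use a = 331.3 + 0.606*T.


a = 331.3 + 0.606*(21) = 344.026 m/s
M = v/a = 413/344.026 = 1.2

1.2


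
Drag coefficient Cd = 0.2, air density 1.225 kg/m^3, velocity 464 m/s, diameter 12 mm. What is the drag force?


A = pi*(d/2)^2 = pi*(12/2000)^2 = 1.13097e-04 m^2
Fd = 0.5*Cd*rho*A*v^2 = 0.5*0.2*1.225*1.13097e-04*464^2 = 2.983 N

2.983 N


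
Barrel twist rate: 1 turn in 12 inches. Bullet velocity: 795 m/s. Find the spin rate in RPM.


twist_m = 12*0.0254 = 0.3048 m
spin = v/twist = 795/0.3048 = 2608.268 rev/s
RPM = spin*60 = 2608.268*60 ≈ 156496 RPM

156496 RPM


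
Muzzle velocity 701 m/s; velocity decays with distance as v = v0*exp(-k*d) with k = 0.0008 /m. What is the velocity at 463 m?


v = v0*exp(-k*d) = 701*exp(-0.0008*463) = 484 m/s

484 m/s


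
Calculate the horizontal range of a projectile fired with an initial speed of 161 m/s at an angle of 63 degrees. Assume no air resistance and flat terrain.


R = v0^2 * sin(2*theta) / g = 161^2 * sin(2*63°) / 9.81 = 2138 m

2138 m


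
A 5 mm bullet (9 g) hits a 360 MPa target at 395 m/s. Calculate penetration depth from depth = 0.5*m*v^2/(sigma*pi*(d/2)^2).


A = pi*(d/2)^2 = pi*(5/2)^2 = 19.635 mm^2
E = 0.5*m*v^2 = 0.5*0.009*395^2 = 702.112 J
depth = E/(sigma*A) = 702.112 J / (360 MPa * 19.635 mm^2) = 702.112/(360 * 19.635) m = 0.0993286 m ≈ 99.33 mm

99.33 mm


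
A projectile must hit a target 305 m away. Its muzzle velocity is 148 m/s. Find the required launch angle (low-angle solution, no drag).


sin(2*theta) = R*g/v0^2 = 305*9.81/148^2 = 0.136598, theta = arcsin(0.136598)/2 = 3.926°

3.926 degrees


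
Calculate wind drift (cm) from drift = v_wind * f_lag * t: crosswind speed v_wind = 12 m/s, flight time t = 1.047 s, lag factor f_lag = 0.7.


drift = v_wind * lag * t = 12 * 0.7 * 1.047 = 8.7948 m ≈ 879.5 cm

879.5 cm


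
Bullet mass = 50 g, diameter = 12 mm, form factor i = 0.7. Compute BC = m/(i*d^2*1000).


BC = m/(i*d^2*1000) = 50/(0.7 * 12^2 * 1000) = 0.000496

0.000496


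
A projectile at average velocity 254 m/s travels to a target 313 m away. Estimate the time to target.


t = d/v = 313/254 = 1.232 s

1.232 s


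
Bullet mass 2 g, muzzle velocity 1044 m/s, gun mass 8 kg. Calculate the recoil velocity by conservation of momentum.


v_recoil = m_p * v_p / m_gun = 0.002 * 1044 / 8 = 0.261 m/s

0.261 m/s


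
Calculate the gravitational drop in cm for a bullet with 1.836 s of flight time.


drop = 0.5*g*t^2 = 0.5*9.81*1.836^2 = 16.5342 m ≈ 1653 cm

1653 cm


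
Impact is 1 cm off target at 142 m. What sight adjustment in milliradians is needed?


1 mrad subtends 1 cm per 10 m of range, so adj = error_cm / (dist_m / 10) = 1 / (142/10) = 0.07042 mrad

0.07042 mrad


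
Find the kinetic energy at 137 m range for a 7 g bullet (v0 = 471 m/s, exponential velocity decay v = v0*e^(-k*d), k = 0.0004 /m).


v = v0*exp(-k*d) = 471*exp(-0.0004*137) = 445.884 m/s
E = 0.5*m*v^2 = 0.5*0.007*445.884^2 = 695.8 J

695.8 J


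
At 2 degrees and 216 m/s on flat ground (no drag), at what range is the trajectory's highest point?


R = v0^2*sin(2*theta)/g = 216^2*sin(2*2°)/9.81 = 331.759 m
apex_dist = R/2 = 331.759/2 = 165.9 m

165.9 m


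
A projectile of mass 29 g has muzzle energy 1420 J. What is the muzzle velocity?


v = sqrt(2*E/m) = sqrt(2*1420/0.029) = 312.9 m/s

312.9 m/s


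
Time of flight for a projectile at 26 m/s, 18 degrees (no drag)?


T = 2*v0*sin(theta)/g = 2*26*sin(18°)/9.81 = 1.638 s

1.638 s


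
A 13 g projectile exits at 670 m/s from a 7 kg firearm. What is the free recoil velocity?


v_recoil = m_p * v_p / m_gun = 0.013 * 670 / 7 = 1.244 m/s

1.244 m/s


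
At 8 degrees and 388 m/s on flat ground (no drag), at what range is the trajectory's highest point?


R = v0^2*sin(2*theta)/g = 388^2*sin(2*8°)/9.81 = 4229.92 m
apex_dist = R/2 = 4229.92/2 = 2115 m

2115 m


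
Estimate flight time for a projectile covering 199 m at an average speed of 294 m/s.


t = d/v = 199/294 = 0.6769 s

0.6769 s


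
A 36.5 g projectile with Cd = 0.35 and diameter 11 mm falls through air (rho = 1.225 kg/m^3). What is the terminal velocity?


A = pi*(d/2)^2 = pi*(11/2000)^2 = 9.50332e-05 m^2
vt = sqrt(2mg/(Cd*rho*A)) = sqrt(2*0.0365*9.81/(0.35 * 1.225 * 9.50332e-05)) = 132.6 m/s

132.6 m/s


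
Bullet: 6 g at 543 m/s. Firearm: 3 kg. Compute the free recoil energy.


v_r = m_p*v_p/m_gun = 0.006*543/3 = 1.086 m/s, E_r = 0.5*m_gun*v_r^2 = 0.5*3*1.086^2 = 1.769 J

1.769 J


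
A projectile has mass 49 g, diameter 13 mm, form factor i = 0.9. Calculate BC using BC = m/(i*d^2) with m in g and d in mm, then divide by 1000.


BC = m/(i*d^2*1000) = 49/(0.9 * 13^2 * 1000) = 0.0003222

0.0003222


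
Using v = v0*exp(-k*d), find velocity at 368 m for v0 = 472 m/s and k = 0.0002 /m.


v = v0*exp(-k*d) = 472*exp(-0.0002*368) = 438.5 m/s

438.5 m/s


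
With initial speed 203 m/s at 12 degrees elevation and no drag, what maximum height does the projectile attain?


H = (v0*sin(theta))^2 / (2g) = (203*sin(12°))^2 / (2*9.81) = 90.79 m

90.79 m


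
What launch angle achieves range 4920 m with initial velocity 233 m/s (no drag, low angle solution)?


sin(2*theta) = R*g/v0^2 = 4920*9.81/233^2 = 0.889042, theta = arcsin(0.889042)/2 = 31.38°

31.38 degrees


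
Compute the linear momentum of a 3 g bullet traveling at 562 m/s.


p = m*v = 0.003*562 = 1.686 kg·m/s

1.686 kg·m/s


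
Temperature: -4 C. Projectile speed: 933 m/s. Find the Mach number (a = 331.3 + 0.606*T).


a = 331.3 + 0.606*(-4) = 328.876 m/s
M = v/a = 933/328.876 = 2.837

2.837


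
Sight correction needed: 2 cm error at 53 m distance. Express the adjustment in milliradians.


1 mrad subtends 1 cm per 10 m of range, so adj = error_cm / (dist_m / 10) = 2 / (53/10) = 0.3774 mrad

0.3774 mrad


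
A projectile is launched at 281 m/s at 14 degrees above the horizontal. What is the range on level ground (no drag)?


R = v0^2 * sin(2*theta) / g = 281^2 * sin(2*14°) / 9.81 = 3779 m

3779 m


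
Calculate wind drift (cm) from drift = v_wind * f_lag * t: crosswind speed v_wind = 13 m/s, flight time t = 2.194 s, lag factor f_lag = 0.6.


drift = v_wind * lag * t = 13 * 0.6 * 2.194 = 17.1132 m ≈ 1711 cm

1711 cm


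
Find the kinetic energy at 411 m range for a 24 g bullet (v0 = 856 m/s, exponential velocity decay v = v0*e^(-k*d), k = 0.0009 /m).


v = v0*exp(-k*d) = 856*exp(-0.0009*411) = 591.328 m/s
E = 0.5*m*v^2 = 0.5*0.024*591.328^2 = 4196 J

4196 J


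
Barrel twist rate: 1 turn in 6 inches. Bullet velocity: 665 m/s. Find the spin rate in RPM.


twist_m = 6*0.0254 = 0.1524 m
spin = v/twist = 665/0.1524 = 4363.517 rev/s
RPM = spin*60 = 4363.517*60 ≈ 261811 RPM

261811 RPM


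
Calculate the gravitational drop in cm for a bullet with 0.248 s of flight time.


drop = 0.5*g*t^2 = 0.5*9.81*0.248^2 = 0.301677 m ≈ 30.17 cm

30.17 cm


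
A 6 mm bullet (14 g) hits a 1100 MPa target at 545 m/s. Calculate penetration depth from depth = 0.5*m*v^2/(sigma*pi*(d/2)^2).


A = pi*(d/2)^2 = pi*(6/2)^2 = 28.2743 mm^2
E = 0.5*m*v^2 = 0.5*0.014*545^2 = 2079.18 J
depth = E/(sigma*A) = 2079.18 J / (1100 MPa * 28.2743 mm^2) = 2079.18/(1100 * 28.2743) m = 0.0668507 m ≈ 66.85 mm

66.85 mm


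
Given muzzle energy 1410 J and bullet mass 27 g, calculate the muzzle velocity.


v = sqrt(2*E/m) = sqrt(2*1410/0.027) = 323.2 m/s

323.2 m/s


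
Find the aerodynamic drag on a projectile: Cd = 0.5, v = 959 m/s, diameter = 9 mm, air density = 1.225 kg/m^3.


A = pi*(d/2)^2 = pi*(9/2000)^2 = 6.36173e-05 m^2
Fd = 0.5*Cd*rho*A*v^2 = 0.5*0.5*1.225*6.36173e-05*959^2 = 17.92 N

17.92 N


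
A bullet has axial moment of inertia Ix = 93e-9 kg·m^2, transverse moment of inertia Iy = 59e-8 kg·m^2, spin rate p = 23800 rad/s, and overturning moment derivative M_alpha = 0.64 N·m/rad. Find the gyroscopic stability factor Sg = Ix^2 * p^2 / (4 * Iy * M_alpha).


Sg = Ix^2 * p^2 / (4 * Iy * M_alpha) = (93e-9)^2 * 23800^2 / (4 * 59e-8 * 0.64) = 3.244

3.244


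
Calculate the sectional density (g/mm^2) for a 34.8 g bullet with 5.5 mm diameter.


SD = m/d^2 = 34.8/5.5^2 = 1.15 g/mm^2

1.15 g/mm^2


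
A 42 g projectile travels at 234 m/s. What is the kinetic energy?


E = 0.5*m*v^2 = 0.5*0.042*234^2 = 1150 J

1150 J


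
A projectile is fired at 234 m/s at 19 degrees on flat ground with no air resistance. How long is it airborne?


T = 2*v0*sin(theta)/g = 2*234*sin(19°)/9.81 = 15.53 s

15.53 s


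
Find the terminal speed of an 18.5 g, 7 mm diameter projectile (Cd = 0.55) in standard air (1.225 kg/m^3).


A = pi*(d/2)^2 = pi*(7/2000)^2 = 3.84845e-05 m^2
vt = sqrt(2mg/(Cd*rho*A)) = sqrt(2*0.0185*9.81/(0.55 * 1.225 * 3.84845e-05)) = 118.3 m/s

118.3 m/s


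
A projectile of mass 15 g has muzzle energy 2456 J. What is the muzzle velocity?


v = sqrt(2*E/m) = sqrt(2*2456/0.015) = 572.2 m/s

572.2 m/s


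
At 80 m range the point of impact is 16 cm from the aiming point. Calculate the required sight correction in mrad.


1 mrad subtends 1 cm per 10 m of range, so adj = error_cm / (dist_m / 10) = 16 / (80/10) = 2 mrad

2 mrad


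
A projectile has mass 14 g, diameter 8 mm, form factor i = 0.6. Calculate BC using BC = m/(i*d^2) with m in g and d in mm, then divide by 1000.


BC = m/(i*d^2*1000) = 14/(0.6 * 8^2 * 1000) = 0.0003646

0.0003646


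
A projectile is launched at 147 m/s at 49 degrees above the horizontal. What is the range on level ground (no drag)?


R = v0^2 * sin(2*theta) / g = 147^2 * sin(2*49°) / 9.81 = 2181 m

2181 m


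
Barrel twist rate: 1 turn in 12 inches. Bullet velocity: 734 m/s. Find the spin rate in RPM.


twist_m = 12*0.0254 = 0.3048 m
spin = v/twist = 734/0.3048 = 2408.136 rev/s
RPM = spin*60 = 2408.136*60 ≈ 144488 RPM

144488 RPM


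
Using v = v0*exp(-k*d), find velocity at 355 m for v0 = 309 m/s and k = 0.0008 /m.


v = v0*exp(-k*d) = 309*exp(-0.0008*355) = 232.6 m/s

232.6 m/s


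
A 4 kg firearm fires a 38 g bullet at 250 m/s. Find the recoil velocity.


v_recoil = m_p * v_p / m_gun = 0.038 * 250 / 4 = 2.375 m/s

2.375 m/s


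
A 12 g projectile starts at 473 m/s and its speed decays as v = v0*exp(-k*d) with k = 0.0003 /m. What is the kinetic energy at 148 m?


v = v0*exp(-k*d) = 473*exp(-0.0003*148) = 452.458 m/s
E = 0.5*m*v^2 = 0.5*0.012*452.458^2 = 1228 J

1228 J


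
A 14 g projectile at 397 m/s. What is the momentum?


p = m*v = 0.014*397 = 5.558 kg·m/s

5.558 kg·m/s


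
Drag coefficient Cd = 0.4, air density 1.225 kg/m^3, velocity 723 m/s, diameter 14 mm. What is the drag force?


A = pi*(d/2)^2 = pi*(14/2000)^2 = 1.53938e-04 m^2
Fd = 0.5*Cd*rho*A*v^2 = 0.5*0.4*1.225*1.53938e-04*723^2 = 19.71 N

19.71 N


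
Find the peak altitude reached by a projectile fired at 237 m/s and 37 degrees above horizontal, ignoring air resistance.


H = (v0*sin(theta))^2 / (2g) = (237*sin(37°))^2 / (2*9.81) = 1037 m

1037 m


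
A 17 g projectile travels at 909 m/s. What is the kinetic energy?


E = 0.5*m*v^2 = 0.5*0.017*909^2 = 7023 J

7023 J


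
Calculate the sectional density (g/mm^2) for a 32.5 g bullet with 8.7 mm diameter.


SD = m/d^2 = 32.5/8.7^2 = 0.4294 g/mm^2

0.4294 g/mm^2


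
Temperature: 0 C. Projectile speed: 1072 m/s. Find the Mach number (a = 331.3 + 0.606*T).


a = 331.3 + 0.606*(0) = 331.3 m/s
M = v/a = 1072/331.3 = 3.236

3.236


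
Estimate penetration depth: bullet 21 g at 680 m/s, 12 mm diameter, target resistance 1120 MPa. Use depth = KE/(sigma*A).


A = pi*(d/2)^2 = pi*(12/2)^2 = 113.097 mm^2
E = 0.5*m*v^2 = 0.5*0.021*680^2 = 4855.2 J
depth = E/(sigma*A) = 4855.2 J / (1120 MPa * 113.097 mm^2) = 4855.2/(1120 * 113.097) m = 0.0383298 m ≈ 38.33 mm

38.33 mm


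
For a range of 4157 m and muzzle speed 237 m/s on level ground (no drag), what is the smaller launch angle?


sin(2*theta) = R*g/v0^2 = 4157*9.81/237^2 = 0.726026, theta = arcsin(0.726026)/2 = 23.28°

23.28 degrees


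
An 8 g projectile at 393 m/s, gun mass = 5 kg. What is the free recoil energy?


v_r = m_p*v_p/m_gun = 0.008*393/5 = 0.6288 m/s, E_r = 0.5*m_gun*v_r^2 = 0.5*5*0.6288^2 = 0.9885 J

0.9885 J
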